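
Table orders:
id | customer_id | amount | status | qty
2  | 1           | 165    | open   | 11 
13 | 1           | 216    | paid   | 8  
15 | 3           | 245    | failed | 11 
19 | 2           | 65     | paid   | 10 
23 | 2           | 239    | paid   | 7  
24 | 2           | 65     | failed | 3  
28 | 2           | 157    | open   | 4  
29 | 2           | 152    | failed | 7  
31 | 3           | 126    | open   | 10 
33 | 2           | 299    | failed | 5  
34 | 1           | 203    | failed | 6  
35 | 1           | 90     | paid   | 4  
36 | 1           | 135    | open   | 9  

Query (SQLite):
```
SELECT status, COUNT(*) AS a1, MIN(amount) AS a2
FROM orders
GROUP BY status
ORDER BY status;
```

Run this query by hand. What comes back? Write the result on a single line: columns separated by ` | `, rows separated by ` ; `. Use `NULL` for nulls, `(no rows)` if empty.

Group orders by status.
Per group compute: COUNT(*), MIN(amount).
  failed: ids {15, 24, 29, 33, 34} → COUNT(*)=5, MIN(amount)=65
  open: ids {2, 28, 31, 36} → COUNT(*)=4, MIN(amount)=126
  paid: ids {13, 19, 23, 35} → COUNT(*)=4, MIN(amount)=65

failed | 5 | 65 ; open | 4 | 126 ; paid | 4 | 65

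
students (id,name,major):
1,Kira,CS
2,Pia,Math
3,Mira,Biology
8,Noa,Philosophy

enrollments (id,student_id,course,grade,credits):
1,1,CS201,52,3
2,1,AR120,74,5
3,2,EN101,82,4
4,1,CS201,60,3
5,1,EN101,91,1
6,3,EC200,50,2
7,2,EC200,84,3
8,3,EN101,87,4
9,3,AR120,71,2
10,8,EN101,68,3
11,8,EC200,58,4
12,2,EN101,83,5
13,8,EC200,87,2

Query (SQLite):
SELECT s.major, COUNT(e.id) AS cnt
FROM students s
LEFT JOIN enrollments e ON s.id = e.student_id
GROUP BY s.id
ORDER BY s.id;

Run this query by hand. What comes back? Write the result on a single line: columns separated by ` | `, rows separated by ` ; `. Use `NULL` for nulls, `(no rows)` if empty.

CS | 4 ; Math | 3 ; Biology | 3 ; Philosophy | 3

LEFT JOIN keeps every students row; unmatched ones get NULL for enrollments columns.
Group by students.id and compute COUNT(e.id). COUNT(col) of an all-NULL group is 0.
  1: ids {1, 2, 4, 5} → COUNT(e.id)=4
  2: ids {3, 7, 12} → COUNT(e.id)=3
  3: ids {6, 8, 9} → COUNT(e.id)=3
  8: ids {10, 11, 13} → COUNT(e.id)=3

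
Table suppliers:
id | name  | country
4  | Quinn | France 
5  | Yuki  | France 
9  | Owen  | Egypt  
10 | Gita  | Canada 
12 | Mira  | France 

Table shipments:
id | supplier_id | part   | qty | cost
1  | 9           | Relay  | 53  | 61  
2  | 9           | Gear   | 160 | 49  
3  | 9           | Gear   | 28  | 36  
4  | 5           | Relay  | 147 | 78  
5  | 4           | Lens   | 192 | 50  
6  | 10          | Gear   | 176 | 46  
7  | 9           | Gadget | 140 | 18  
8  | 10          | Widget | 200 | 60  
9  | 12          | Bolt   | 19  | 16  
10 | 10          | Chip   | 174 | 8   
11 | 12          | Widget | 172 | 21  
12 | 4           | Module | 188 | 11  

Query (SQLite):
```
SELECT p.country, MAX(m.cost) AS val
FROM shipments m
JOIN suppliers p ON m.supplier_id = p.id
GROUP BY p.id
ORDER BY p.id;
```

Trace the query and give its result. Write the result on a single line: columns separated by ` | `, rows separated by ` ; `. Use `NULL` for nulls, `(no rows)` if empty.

Join each shipments row to its suppliers via supplier_id.
Group joined rows by suppliers.id; compute MAX(m.cost) per group.
  4: ids {5, 12} → MAX(m.cost)=50
  5: ids {4} → MAX(m.cost)=78
  9: ids {1, 2, 3, 7} → MAX(m.cost)=61
  10: ids {6, 8, 10} → MAX(m.cost)=60
  12: ids {9, 11} → MAX(m.cost)=21

France | 50 ; France | 78 ; Egypt | 61 ; Canada | 60 ; France | 21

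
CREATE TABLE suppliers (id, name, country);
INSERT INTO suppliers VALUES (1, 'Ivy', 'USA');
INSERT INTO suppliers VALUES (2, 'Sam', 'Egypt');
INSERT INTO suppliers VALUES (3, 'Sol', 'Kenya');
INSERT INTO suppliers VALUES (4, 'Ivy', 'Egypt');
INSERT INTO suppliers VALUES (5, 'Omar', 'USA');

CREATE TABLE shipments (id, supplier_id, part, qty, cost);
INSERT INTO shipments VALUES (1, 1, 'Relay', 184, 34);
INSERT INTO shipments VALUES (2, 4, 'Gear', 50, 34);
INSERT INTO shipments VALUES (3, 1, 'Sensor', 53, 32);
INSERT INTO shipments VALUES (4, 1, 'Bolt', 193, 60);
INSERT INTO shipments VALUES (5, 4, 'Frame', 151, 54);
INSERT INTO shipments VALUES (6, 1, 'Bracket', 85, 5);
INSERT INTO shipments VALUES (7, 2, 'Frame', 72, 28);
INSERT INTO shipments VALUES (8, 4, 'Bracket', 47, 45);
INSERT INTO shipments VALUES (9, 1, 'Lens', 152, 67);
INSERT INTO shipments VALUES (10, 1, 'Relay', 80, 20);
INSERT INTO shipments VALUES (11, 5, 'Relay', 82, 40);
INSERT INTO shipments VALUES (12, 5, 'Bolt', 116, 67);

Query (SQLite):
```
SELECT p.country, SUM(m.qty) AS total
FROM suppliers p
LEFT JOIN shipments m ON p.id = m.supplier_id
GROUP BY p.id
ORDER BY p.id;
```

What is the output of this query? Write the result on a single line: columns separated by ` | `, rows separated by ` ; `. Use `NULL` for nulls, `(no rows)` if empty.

USA | 747 ; Egypt | 72 ; Kenya | NULL ; Egypt | 248 ; USA | 198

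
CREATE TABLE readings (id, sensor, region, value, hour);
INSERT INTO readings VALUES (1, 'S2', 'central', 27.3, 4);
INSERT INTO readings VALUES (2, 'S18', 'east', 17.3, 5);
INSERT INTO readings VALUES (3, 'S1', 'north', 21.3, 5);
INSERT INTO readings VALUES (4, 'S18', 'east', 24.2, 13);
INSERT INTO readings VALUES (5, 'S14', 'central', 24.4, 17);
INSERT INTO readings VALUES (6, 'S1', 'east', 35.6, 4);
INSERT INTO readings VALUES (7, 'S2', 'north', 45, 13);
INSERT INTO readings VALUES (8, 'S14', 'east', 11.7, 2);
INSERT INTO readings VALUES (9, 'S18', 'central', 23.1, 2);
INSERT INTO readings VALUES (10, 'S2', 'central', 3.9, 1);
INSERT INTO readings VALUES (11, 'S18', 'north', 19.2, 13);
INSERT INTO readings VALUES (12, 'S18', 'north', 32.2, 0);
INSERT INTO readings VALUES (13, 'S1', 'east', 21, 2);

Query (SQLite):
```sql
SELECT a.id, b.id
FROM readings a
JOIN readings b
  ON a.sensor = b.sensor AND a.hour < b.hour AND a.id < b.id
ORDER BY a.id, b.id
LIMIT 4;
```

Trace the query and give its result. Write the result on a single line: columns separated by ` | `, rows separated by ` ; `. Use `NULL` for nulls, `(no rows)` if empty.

Pairs (a,b) with same sensor, a.hour < b.hour, a.id < b.id.
sensor groups: S1:{3,6,13} S14:{5,8} S18:{2,4,9,11,12} S2:{1,7,10}
Ordered by (a.id, b.id); first 4.

1 | 7 ; 2 | 4 ; 2 | 11 ; 9 | 11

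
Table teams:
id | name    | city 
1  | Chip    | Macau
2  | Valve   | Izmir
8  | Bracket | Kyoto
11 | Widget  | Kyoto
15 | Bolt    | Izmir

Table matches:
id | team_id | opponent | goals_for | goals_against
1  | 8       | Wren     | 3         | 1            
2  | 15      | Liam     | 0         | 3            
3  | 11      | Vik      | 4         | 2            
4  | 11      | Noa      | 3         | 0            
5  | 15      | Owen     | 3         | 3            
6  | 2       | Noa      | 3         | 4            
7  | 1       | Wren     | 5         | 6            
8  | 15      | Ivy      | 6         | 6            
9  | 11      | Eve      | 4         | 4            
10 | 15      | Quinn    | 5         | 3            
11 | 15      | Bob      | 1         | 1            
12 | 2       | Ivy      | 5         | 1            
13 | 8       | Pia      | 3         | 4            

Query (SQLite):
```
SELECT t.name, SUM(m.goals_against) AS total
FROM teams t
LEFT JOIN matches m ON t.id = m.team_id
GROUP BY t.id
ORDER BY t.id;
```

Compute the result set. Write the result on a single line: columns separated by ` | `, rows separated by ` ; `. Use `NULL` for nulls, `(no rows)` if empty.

Chip | 6 ; Valve | 5 ; Bracket | 5 ; Widget | 6 ; Bolt | 16

LEFT JOIN keeps every teams row; unmatched ones get NULL for matches columns.
Group by teams.id and compute SUM(m.goals_against). SUM over an all-NULL group is NULL.
  1: ids {7} → SUM(m.goals_against)=6
  2: ids {6, 12} → SUM(m.goals_against)=5
  8: ids {1, 13} → SUM(m.goals_against)=5
  11: ids {3, 4, 9} → SUM(m.goals_against)=6
  15: ids {2, 5, 8, 10, 11} → SUM(m.goals_against)=16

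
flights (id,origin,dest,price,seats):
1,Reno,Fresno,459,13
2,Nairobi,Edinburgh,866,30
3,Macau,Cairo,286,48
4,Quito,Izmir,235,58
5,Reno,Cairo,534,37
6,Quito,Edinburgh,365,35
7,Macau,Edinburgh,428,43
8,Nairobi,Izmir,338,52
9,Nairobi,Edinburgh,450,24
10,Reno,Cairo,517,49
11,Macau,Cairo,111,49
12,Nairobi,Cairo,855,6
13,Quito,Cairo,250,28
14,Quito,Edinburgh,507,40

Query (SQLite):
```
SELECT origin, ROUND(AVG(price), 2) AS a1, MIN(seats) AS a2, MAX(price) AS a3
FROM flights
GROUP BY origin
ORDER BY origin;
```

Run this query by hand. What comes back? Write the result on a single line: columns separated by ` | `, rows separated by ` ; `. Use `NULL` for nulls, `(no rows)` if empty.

Group flights by origin.
Per group compute: ROUND(AVG(price), 2), MIN(seats), MAX(price).
  Macau: ids {3, 7, 11} → ROUND(AVG(price), 2)=275, MIN(seats)=43, MAX(price)=428
  Nairobi: ids {2, 8, 9, 12} → ROUND(AVG(price), 2)=627.25, MIN(seats)=6, MAX(price)=866
  Quito: ids {4, 6, 13, 14} → ROUND(AVG(price), 2)=339.25, MIN(seats)=28, MAX(price)=507
  Reno: ids {1, 5, 10} → ROUND(AVG(price), 2)=503.33, MIN(seats)=13, MAX(price)=534

Macau | 275 | 43 | 428 ; Nairobi | 627.25 | 6 | 866 ; Quito | 339.25 | 28 | 507 ; Reno | 503.33 | 13 | 534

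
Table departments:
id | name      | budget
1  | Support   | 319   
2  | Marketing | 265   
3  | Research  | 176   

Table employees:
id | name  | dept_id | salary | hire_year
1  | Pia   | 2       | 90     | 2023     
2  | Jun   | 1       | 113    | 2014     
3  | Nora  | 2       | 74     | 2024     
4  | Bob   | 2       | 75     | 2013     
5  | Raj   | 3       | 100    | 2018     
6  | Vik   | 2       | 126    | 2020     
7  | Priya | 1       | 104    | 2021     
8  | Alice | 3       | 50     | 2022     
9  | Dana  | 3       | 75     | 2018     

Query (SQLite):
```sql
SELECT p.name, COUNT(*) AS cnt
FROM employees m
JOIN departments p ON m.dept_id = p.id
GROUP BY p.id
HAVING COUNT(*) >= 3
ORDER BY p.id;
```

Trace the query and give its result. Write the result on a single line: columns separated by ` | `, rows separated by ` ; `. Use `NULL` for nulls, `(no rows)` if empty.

Marketing | 4 ; Research | 3

Join each employees row to its departments via dept_id.
Group joined rows by departments.id; compute COUNT(*) per group.
HAVING: keep groups with count ≥ 3.
  1: ids {2, 7} → COUNT(*)=2
  2: ids {1, 3, 4, 6} → COUNT(*)=4
  3: ids {5, 8, 9} → COUNT(*)=3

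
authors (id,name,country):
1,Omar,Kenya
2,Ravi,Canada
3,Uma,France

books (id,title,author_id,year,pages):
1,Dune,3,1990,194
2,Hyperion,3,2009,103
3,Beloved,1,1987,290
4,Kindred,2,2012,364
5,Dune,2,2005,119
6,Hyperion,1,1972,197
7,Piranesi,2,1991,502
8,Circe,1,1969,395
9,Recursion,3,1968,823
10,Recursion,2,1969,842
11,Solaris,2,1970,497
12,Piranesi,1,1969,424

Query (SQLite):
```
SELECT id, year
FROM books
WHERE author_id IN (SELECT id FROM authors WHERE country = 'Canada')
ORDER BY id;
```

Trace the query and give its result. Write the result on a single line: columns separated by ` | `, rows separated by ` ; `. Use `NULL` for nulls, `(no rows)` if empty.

4 | 2012 ; 5 | 2005 ; 7 | 1991 ; 10 | 1969 ; 11 | 1970

Inner query: authors.id where country = 'Canada'.
Outer: keep books rows whose author_id is in that set.
Inner query → {2}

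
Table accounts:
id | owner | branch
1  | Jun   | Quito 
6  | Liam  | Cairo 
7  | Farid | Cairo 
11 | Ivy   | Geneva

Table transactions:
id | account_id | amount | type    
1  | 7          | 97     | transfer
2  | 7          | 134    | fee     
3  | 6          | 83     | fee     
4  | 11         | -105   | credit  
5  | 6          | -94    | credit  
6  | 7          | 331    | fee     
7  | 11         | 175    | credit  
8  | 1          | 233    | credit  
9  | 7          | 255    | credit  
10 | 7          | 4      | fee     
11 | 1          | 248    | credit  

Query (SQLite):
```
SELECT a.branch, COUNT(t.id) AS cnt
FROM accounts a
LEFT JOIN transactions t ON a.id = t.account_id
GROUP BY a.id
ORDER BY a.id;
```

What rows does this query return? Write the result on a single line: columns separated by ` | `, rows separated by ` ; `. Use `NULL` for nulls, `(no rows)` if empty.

LEFT JOIN keeps every accounts row; unmatched ones get NULL for transactions columns.
Group by accounts.id and compute COUNT(t.id). COUNT(col) of an all-NULL group is 0.
  1: ids {8, 11} → COUNT(t.id)=2
  6: ids {3, 5} → COUNT(t.id)=2
  7: ids {1, 2, 6, 9, 10} → COUNT(t.id)=5
  11: ids {4, 7} → COUNT(t.id)=2

Quito | 2 ; Cairo | 2 ; Cairo | 5 ; Geneva | 2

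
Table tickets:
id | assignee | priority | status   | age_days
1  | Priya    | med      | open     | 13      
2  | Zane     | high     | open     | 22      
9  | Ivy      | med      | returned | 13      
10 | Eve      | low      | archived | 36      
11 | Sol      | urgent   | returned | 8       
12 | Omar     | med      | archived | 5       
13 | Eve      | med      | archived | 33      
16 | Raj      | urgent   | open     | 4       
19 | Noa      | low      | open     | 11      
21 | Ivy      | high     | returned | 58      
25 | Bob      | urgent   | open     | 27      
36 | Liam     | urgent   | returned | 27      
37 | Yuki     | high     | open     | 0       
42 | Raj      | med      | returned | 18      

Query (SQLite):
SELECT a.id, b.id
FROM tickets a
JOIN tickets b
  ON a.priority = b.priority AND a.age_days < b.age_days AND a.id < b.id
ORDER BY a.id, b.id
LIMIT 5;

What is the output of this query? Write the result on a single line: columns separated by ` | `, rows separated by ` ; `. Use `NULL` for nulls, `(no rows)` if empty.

1 | 13 ; 1 | 42 ; 2 | 21 ; 9 | 13 ; 9 | 42

Pairs (a,b) with same priority, a.age_days < b.age_days, a.id < b.id.
priority groups: high:{2,21,37} low:{10,19} med:{1,9,12,13,42} urgent:{11,16,25,36}
Ordered by (a.id, b.id); first 5.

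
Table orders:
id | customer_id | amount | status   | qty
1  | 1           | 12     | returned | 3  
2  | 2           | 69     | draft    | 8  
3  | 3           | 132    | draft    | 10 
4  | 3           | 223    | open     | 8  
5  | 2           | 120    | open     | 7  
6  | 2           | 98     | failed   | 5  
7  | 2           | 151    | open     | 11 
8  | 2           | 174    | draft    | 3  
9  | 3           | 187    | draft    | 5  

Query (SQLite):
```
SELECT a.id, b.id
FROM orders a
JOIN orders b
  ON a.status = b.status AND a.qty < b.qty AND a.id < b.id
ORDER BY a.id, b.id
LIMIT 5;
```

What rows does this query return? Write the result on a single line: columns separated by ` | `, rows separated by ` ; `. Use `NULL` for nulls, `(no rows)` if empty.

2 | 3 ; 4 | 7 ; 5 | 7 ; 8 | 9

Pairs (a,b) with same status, a.qty < b.qty, a.id < b.id.
status groups: draft:{2,3,8,9} failed:{6} open:{4,5,7} returned:{1}
Ordered by (a.id, b.id); first 5.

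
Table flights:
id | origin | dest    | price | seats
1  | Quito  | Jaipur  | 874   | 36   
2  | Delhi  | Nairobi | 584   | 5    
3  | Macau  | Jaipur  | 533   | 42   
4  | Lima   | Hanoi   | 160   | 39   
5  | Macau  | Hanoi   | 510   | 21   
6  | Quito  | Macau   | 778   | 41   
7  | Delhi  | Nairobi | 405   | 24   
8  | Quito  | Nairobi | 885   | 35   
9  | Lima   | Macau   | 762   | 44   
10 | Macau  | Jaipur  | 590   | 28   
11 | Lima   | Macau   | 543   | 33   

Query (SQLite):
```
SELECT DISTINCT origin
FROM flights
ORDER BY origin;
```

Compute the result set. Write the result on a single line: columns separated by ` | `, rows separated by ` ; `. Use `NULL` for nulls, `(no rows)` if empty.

Delhi ; Lima ; Macau ; Quito

Collect distinct origin values from flights.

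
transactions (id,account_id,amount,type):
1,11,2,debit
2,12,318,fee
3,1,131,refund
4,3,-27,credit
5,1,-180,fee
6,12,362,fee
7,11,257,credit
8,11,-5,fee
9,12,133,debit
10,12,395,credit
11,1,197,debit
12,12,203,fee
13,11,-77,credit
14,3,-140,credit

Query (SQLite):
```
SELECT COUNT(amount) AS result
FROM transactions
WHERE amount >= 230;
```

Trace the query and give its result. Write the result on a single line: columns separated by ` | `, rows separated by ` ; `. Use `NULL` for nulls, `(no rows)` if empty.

Rows where amount >= 230 → amount values: [318, 362, 257, 395].
COUNT(amount) counts non-NULL values → 4.

4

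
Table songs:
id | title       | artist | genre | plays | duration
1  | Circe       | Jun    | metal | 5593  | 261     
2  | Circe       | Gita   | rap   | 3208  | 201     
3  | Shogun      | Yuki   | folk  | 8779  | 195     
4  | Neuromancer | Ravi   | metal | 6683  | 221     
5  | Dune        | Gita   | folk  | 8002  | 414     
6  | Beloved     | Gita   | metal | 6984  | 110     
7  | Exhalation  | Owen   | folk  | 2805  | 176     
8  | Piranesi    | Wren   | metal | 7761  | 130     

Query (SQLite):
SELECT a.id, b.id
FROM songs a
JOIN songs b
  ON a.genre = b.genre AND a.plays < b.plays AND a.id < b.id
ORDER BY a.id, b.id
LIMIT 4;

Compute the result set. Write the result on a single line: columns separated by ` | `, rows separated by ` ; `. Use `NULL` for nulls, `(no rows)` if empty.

1 | 4 ; 1 | 6 ; 1 | 8 ; 4 | 6

Pairs (a,b) with same genre, a.plays < b.plays, a.id < b.id.
genre groups: folk:{3,5,7} metal:{1,4,6,8} rap:{2}
Ordered by (a.id, b.id); first 4.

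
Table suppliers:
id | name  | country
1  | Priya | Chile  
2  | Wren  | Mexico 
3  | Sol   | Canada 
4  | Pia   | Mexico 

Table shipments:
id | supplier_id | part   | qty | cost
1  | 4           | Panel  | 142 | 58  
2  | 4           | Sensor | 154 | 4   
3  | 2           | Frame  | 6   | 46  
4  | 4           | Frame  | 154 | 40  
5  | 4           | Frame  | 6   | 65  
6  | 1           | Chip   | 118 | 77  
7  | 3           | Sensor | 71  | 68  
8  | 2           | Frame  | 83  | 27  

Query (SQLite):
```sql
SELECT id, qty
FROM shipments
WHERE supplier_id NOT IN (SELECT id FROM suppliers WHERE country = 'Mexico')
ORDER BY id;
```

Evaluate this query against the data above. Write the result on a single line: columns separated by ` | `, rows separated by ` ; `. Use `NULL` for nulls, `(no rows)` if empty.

6 | 118 ; 7 | 71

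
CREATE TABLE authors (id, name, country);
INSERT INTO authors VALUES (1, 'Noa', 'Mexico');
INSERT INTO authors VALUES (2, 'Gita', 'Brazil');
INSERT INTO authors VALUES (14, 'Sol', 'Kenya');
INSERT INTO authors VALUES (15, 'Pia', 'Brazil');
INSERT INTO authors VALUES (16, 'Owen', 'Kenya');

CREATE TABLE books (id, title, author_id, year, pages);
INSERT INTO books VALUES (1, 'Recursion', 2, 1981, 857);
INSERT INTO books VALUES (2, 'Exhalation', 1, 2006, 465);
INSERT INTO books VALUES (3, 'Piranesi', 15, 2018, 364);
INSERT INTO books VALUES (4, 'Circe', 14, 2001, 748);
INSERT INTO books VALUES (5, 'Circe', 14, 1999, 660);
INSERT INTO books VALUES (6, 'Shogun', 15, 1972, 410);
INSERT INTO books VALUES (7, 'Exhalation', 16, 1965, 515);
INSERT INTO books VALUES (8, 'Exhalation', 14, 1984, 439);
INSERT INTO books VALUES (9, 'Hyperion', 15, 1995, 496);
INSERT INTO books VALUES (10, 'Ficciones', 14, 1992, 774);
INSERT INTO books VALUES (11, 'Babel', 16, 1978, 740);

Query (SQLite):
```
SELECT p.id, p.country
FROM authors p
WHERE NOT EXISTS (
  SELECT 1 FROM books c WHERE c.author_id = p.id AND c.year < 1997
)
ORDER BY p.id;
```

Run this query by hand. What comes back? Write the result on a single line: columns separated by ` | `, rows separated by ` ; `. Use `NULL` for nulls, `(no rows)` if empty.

1 | Mexico

For each authors row, check whether any books with matching author_id has year < 1997.
Keep rows where that is false.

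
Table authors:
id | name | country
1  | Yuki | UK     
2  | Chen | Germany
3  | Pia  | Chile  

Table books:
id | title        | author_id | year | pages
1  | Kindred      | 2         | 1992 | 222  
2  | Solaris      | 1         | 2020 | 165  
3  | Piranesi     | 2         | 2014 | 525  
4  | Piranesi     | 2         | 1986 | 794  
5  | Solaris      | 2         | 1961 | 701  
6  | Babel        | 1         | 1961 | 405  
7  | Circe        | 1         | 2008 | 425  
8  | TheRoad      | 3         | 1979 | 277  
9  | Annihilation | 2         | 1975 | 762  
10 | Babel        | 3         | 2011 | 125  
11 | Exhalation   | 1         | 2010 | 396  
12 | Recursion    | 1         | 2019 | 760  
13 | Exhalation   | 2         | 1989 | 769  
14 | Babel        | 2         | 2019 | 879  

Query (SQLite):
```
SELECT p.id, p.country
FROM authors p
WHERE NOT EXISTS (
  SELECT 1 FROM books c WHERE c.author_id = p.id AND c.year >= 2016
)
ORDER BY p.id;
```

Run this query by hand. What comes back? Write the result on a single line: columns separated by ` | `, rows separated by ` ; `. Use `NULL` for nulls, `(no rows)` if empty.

For each authors row, check whether any books with matching author_id has year >= 2016.
Keep rows where that is false.

3 | Chile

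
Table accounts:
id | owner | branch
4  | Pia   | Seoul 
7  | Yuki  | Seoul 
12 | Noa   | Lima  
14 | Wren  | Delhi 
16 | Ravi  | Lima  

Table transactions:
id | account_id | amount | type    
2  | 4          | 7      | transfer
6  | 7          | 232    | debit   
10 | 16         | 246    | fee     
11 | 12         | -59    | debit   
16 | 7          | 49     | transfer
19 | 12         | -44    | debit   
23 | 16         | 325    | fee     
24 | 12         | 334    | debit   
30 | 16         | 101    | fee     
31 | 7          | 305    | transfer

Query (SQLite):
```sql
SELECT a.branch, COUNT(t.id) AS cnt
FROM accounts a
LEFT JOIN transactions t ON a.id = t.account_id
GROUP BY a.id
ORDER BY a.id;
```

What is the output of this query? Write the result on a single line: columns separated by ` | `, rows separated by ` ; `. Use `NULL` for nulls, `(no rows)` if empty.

Seoul | 1 ; Seoul | 3 ; Lima | 3 ; Delhi | 0 ; Lima | 3

LEFT JOIN keeps every accounts row; unmatched ones get NULL for transactions columns.
Group by accounts.id and compute COUNT(t.id). COUNT(col) of an all-NULL group is 0.
  4: ids {2} → COUNT(t.id)=1
  7: ids {6, 16, 31} → COUNT(t.id)=3
  12: ids {11, 19, 24} → COUNT(t.id)=3
  14: ids {—} → COUNT(t.id)=0
  16: ids {10, 23, 30} → COUNT(t.id)=3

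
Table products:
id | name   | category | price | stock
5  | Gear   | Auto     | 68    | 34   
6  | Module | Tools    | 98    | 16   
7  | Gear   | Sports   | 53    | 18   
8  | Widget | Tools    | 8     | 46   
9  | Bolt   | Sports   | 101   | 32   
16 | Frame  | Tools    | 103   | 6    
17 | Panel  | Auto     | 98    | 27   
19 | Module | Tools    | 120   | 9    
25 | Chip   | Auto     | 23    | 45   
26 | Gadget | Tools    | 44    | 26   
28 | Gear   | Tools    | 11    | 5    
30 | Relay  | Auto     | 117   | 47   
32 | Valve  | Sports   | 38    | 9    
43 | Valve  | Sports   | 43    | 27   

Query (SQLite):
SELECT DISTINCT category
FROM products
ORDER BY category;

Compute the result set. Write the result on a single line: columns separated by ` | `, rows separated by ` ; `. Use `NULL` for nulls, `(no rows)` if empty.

Auto ; Sports ; Tools

Collect distinct category values from products.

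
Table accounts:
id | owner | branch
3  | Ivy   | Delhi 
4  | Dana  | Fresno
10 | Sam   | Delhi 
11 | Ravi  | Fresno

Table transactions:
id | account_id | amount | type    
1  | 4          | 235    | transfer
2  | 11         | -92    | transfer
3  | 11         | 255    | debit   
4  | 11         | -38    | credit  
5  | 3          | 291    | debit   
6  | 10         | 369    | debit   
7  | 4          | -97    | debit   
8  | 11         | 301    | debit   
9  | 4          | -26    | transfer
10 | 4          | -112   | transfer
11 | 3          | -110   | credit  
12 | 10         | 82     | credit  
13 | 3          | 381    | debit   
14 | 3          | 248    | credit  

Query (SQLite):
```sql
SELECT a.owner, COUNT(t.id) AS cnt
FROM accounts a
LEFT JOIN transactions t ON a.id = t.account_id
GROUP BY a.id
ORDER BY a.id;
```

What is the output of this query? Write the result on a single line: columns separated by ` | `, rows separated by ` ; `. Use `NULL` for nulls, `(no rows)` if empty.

Ivy | 4 ; Dana | 4 ; Sam | 2 ; Ravi | 4

LEFT JOIN keeps every accounts row; unmatched ones get NULL for transactions columns.
Group by accounts.id and compute COUNT(t.id). COUNT(col) of an all-NULL group is 0.
  3: ids {5, 11, 13, 14} → COUNT(t.id)=4
  4: ids {1, 7, 9, 10} → COUNT(t.id)=4
  10: ids {6, 12} → COUNT(t.id)=2
  11: ids {2, 3, 4, 8} → COUNT(t.id)=4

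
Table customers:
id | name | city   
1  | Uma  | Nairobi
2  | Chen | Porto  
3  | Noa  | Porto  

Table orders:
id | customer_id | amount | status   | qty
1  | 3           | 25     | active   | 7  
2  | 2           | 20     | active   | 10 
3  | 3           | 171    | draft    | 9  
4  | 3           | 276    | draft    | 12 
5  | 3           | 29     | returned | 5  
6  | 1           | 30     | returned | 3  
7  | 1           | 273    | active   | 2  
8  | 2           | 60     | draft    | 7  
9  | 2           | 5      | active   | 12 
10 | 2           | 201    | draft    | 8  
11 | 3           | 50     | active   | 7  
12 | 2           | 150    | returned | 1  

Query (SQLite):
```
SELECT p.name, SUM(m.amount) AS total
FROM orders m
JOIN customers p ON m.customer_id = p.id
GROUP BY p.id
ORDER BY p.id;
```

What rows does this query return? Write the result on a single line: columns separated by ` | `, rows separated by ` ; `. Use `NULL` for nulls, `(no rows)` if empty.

Join each orders row to its customers via customer_id.
Group joined rows by customers.id; compute SUM(m.amount) per group.
  1: ids {6, 7} → SUM(m.amount)=303
  2: ids {2, 8, 9, 10, 12} → SUM(m.amount)=436
  3: ids {1, 3, 4, 5, 11} → SUM(m.amount)=551

Uma | 303 ; Chen | 436 ; Noa | 551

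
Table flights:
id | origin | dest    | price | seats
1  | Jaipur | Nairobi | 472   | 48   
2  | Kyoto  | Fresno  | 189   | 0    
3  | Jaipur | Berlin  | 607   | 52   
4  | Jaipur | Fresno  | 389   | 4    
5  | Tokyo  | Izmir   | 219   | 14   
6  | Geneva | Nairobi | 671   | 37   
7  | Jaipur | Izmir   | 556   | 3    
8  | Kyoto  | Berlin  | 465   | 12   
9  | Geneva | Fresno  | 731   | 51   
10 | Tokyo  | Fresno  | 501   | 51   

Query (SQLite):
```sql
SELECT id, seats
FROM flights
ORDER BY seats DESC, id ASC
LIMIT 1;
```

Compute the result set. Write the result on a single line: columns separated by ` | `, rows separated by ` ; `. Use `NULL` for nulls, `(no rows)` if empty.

3 | 52

Sort by seats desc, tiebreak id asc: (52, id=3), (51, id=9), (51, id=10), (48, id=1) …. Take first 1.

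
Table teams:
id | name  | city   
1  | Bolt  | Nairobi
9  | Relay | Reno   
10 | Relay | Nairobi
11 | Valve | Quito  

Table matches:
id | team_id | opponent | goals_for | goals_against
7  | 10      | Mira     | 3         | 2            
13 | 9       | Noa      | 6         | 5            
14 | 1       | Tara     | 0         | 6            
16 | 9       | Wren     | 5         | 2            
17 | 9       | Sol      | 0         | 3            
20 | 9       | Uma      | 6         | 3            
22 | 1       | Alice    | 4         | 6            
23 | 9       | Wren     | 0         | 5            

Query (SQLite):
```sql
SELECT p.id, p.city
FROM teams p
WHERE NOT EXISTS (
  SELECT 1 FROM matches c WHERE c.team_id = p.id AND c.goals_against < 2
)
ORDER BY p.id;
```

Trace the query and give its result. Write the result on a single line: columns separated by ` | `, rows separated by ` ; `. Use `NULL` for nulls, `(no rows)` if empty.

For each teams row, check whether any matches with matching team_id has goals_against < 2.
Keep rows where that is false.

1 | Nairobi ; 9 | Reno ; 10 | Nairobi ; 11 | Quito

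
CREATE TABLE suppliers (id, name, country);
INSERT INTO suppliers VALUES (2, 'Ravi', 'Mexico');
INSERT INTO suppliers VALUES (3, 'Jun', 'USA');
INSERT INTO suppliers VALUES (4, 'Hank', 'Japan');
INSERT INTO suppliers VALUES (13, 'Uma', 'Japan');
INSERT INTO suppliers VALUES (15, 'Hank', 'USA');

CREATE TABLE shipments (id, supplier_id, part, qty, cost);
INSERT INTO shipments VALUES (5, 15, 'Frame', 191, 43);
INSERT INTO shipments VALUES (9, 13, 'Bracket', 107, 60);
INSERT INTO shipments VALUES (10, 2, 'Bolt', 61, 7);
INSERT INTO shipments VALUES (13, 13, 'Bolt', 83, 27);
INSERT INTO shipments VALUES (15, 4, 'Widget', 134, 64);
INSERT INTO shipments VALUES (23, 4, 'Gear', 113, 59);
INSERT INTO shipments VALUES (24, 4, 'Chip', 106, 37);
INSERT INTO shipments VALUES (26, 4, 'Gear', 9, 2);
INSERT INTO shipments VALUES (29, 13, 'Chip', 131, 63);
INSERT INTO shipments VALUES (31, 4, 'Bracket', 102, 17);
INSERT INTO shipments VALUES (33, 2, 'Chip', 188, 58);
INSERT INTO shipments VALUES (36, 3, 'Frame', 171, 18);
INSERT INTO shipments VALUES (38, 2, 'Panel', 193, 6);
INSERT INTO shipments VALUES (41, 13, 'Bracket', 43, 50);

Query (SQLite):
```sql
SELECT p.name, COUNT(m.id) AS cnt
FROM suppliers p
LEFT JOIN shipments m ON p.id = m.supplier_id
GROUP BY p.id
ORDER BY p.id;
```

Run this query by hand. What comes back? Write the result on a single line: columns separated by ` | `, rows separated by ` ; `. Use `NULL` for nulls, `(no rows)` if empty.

LEFT JOIN keeps every suppliers row; unmatched ones get NULL for shipments columns.
Group by suppliers.id and compute COUNT(m.id). COUNT(col) of an all-NULL group is 0.
  2: ids {10, 33, 38} → COUNT(m.id)=3
  3: ids {36} → COUNT(m.id)=1
  4: ids {15, 23, 24, 26, 31} → COUNT(m.id)=5
  13: ids {9, 13, 29, 41} → COUNT(m.id)=4
  15: ids {5} → COUNT(m.id)=1

Ravi | 3 ; Jun | 1 ; Hank | 5 ; Uma | 4 ; Hank | 1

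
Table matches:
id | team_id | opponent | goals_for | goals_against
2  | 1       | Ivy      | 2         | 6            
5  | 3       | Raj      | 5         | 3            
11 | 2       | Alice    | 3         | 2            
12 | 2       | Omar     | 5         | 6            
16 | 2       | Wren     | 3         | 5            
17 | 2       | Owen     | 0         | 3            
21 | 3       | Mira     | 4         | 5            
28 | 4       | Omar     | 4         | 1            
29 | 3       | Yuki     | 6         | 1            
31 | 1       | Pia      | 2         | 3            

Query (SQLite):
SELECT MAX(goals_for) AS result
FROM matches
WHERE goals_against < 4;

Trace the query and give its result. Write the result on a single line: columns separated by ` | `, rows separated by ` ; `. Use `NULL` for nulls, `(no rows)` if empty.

6

Rows where goals_against < 4 → goals_for values: [5, 3, 0, 4, 6, 2].
MAX of non-NULL values = 6.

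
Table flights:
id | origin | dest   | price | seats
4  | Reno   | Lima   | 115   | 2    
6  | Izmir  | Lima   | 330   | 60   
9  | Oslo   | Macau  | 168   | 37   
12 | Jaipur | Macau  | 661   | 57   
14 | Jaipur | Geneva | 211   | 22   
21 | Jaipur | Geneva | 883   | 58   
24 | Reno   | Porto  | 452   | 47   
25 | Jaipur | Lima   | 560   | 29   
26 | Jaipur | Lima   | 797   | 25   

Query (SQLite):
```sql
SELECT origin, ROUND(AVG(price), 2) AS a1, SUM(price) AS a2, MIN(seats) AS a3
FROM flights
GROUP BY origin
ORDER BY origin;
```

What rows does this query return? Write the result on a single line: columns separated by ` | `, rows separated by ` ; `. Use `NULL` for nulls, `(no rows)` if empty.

Group flights by origin.
Per group compute: ROUND(AVG(price), 2), SUM(price), MIN(seats).
  Izmir: ids {6} → ROUND(AVG(price), 2)=330, SUM(price)=330, MIN(seats)=60
  Jaipur: ids {12, 14, 21, 25, 26} → ROUND(AVG(price), 2)=622.4, SUM(price)=3112, MIN(seats)=22
  Oslo: ids {9} → ROUND(AVG(price), 2)=168, SUM(price)=168, MIN(seats)=37
  Reno: ids {4, 24} → ROUND(AVG(price), 2)=283.5, SUM(price)=567, MIN(seats)=2

Izmir | 330 | 330 | 60 ; Jaipur | 622.4 | 3112 | 22 ; Oslo | 168 | 168 | 37 ; Reno | 283.5 | 567 | 2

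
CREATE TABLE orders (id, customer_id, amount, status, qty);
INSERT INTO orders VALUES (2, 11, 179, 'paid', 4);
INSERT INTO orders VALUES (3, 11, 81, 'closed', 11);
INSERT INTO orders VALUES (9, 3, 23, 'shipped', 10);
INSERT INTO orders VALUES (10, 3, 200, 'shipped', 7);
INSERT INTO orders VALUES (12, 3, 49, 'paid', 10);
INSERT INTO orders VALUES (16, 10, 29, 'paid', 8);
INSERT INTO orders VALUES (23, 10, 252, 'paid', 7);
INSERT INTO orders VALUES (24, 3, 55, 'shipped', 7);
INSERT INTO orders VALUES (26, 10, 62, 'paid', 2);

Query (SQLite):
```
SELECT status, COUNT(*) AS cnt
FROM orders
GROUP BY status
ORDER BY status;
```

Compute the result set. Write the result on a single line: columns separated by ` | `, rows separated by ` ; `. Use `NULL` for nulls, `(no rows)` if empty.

Partition orders by status; compute COUNT(*) within each group.
  closed: ids {3} → COUNT(*)=1
  paid: ids {2, 12, 16, 23, 26} → COUNT(*)=5
  shipped: ids {9, 10, 24} → COUNT(*)=3

closed | 1 ; paid | 5 ; shipped | 3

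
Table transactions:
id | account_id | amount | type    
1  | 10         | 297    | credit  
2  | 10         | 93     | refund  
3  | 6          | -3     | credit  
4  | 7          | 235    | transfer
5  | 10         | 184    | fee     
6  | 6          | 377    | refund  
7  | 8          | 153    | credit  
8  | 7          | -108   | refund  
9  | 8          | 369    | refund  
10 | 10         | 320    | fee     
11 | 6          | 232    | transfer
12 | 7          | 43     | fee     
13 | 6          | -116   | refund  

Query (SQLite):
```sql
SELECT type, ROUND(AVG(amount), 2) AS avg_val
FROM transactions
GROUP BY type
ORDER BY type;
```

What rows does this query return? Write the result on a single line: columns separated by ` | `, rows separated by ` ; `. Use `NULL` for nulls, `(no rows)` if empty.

Partition transactions by type; compute ROUND(AVG(amount), 2) within each group.
  credit: ids {1, 3, 7} → ROUND(AVG(amount), 2)=149
  fee: ids {5, 10, 12} → ROUND(AVG(amount), 2)=182.33
  refund: ids {2, 6, 8, 9, 13} → ROUND(AVG(amount), 2)=123
  transfer: ids {4, 11} → ROUND(AVG(amount), 2)=233.5

credit | 149 ; fee | 182.33 ; refund | 123 ; transfer | 233.5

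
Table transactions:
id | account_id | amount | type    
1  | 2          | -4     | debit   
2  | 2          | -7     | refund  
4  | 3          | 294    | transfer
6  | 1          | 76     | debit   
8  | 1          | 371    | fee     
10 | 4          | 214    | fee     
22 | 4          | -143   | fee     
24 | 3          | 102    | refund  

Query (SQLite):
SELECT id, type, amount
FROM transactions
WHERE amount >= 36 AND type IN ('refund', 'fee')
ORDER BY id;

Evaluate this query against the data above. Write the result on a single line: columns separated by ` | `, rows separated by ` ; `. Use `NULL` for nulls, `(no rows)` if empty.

amount >= 36: ids {4, 6, 8, 10, 24}
type IN ('refund', 'fee'): ids {2, 8, 10, 22, 24}
Combine with AND.

8 | fee | 371 ; 10 | fee | 214 ; 24 | refund | 102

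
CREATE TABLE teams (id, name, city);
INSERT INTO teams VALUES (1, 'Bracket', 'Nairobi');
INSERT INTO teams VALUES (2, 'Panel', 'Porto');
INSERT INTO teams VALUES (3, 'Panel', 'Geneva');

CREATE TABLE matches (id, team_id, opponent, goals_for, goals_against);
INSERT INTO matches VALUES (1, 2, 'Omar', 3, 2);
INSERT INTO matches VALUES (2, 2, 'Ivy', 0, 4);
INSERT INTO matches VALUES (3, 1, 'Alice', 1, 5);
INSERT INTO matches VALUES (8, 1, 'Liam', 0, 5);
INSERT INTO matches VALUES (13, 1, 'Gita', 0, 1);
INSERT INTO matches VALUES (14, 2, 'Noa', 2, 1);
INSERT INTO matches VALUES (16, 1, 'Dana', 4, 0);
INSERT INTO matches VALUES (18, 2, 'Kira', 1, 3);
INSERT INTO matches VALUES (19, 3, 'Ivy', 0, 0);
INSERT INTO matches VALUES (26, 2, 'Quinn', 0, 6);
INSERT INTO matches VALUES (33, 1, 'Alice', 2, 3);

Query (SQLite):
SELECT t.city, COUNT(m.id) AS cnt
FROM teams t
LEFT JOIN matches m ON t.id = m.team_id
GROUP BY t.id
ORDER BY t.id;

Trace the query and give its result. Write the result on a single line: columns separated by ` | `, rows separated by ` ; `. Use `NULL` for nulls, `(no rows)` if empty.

LEFT JOIN keeps every teams row; unmatched ones get NULL for matches columns.
Group by teams.id and compute COUNT(m.id). COUNT(col) of an all-NULL group is 0.
  1: ids {3, 8, 13, 16, 33} → COUNT(m.id)=5
  2: ids {1, 2, 14, 18, 26} → COUNT(m.id)=5
  3: ids {19} → COUNT(m.id)=1

Nairobi | 5 ; Porto | 5 ; Geneva | 1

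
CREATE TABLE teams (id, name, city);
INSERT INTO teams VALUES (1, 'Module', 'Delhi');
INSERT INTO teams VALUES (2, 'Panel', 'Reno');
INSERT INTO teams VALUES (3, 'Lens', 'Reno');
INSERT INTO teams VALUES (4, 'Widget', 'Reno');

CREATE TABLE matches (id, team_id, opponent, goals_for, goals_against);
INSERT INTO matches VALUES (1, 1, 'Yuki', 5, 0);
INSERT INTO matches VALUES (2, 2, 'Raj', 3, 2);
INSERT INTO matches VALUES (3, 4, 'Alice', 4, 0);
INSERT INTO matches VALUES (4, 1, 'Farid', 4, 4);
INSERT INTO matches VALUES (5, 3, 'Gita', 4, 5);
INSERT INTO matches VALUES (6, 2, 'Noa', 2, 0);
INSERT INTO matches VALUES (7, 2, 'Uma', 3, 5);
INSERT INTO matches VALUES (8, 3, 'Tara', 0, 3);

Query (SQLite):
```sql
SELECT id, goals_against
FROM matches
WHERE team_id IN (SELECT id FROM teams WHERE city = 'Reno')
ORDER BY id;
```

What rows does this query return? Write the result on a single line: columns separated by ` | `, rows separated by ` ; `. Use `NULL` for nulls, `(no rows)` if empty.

Inner query: teams.id where city = 'Reno'.
Outer: keep matches rows whose team_id is in that set.
Inner query → {2, 3, 4}

2 | 2 ; 3 | 0 ; 5 | 5 ; 6 | 0 ; 7 | 5 ; 8 | 3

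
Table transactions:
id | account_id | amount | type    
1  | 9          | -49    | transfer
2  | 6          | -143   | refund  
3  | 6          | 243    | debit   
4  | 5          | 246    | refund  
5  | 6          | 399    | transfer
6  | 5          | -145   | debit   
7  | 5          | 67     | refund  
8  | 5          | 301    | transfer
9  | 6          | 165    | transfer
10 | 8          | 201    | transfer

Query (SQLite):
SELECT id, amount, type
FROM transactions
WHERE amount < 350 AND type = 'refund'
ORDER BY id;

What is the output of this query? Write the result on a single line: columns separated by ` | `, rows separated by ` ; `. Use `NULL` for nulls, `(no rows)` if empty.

2 | -143 | refund ; 4 | 246 | refund ; 7 | 67 | refund

amount < 350: ids {1, 2, 3, 4, 6, 7, 8, 9, 10}
type = 'refund': ids {2, 4, 7}
Combine with AND.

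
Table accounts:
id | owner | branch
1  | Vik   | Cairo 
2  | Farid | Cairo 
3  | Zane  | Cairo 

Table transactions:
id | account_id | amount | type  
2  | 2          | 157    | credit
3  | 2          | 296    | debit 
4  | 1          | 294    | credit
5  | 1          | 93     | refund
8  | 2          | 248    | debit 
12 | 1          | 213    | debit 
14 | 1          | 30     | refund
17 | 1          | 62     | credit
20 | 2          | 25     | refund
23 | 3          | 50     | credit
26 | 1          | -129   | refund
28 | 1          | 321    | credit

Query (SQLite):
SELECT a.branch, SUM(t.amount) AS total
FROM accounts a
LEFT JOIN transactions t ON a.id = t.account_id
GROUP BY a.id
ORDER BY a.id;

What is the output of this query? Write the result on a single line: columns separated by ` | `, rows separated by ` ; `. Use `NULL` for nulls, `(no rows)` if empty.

Cairo | 884 ; Cairo | 726 ; Cairo | 50

LEFT JOIN keeps every accounts row; unmatched ones get NULL for transactions columns.
Group by accounts.id and compute SUM(t.amount). SUM over an all-NULL group is NULL.
  1: ids {4, 5, 12, 14, 17, 26, 28} → SUM(t.amount)=884
  2: ids {2, 3, 8, 20} → SUM(t.amount)=726
  3: ids {23} → SUM(t.amount)=50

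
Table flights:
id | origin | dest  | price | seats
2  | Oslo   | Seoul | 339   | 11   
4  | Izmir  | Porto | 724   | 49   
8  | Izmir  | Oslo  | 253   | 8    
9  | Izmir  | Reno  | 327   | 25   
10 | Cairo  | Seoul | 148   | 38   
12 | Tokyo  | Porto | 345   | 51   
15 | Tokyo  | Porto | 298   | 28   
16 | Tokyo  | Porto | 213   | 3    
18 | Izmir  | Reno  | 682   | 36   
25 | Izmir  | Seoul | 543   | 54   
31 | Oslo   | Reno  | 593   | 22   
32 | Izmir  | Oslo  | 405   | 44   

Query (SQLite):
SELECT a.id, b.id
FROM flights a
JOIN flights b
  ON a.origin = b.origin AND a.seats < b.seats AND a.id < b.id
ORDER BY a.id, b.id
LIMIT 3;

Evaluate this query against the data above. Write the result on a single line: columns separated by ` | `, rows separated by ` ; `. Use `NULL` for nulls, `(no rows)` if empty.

Pairs (a,b) with same origin, a.seats < b.seats, a.id < b.id.
origin groups: Cairo:{10} Izmir:{4,8,9,18,25,32} Oslo:{2,31} Tokyo:{12,15,16}
Ordered by (a.id, b.id); first 3.

2 | 31 ; 4 | 25 ; 8 | 9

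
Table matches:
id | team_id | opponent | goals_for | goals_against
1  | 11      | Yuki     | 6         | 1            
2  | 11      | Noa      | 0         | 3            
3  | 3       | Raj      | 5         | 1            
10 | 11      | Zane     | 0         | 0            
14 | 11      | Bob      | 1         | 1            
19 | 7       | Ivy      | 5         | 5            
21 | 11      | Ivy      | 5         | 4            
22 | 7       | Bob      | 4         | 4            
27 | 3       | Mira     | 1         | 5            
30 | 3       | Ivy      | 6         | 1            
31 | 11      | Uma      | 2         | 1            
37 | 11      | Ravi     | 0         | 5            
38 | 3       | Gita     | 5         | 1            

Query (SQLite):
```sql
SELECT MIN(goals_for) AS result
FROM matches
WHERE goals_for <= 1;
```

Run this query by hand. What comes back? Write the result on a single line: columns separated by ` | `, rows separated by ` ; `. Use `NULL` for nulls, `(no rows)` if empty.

0

Rows where goals_for <= 1 → goals_for values: [0, 0, 1, 1, 0].
MIN of non-NULL values = 0.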